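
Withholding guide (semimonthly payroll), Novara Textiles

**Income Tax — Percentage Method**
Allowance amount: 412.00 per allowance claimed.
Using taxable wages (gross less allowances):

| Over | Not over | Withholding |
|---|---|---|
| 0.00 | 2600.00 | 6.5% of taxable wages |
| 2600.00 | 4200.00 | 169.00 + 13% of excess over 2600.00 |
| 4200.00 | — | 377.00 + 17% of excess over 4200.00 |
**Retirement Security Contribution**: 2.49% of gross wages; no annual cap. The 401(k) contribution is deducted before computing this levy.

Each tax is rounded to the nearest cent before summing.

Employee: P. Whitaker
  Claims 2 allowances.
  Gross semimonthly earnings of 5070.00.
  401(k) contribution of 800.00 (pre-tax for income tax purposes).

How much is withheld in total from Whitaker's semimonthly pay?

385.30

Income Tax: taxable = 5070.00 − 800.00 − 2×412.00 = 3446.00
  169.00 + 13% × (3446.00 − 2600.00) = 169.00 + 13% × 846.00 = 278.98
Retirement Security Contribution: 2.49% × 4270.00 = 106.32
Total: 278.98 + 106.32 = 385.30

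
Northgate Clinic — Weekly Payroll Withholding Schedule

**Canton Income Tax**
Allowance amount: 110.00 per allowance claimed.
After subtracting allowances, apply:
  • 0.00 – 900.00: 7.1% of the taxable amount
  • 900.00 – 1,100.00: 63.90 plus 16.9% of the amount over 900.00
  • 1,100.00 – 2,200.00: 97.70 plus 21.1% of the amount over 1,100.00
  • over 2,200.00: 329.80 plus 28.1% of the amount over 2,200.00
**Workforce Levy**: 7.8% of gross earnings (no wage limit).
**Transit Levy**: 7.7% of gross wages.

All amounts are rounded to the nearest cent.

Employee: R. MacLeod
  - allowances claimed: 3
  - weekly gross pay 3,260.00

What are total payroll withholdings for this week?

1,040.23

Canton Income Tax: taxable = 3,260.00 − 3×110.00 = 2,930.00
  329.80 + 28.1% × (2,930.00 − 2,200.00) = 329.80 + 28.1% × 730.00 = 534.93
Workforce Levy: 7.8% × 3,260.00 = 254.28
Transit Levy: 7.7% × 3,260.00 = 251.02
Total: 534.93 + 254.28 + 251.02 = 1,040.23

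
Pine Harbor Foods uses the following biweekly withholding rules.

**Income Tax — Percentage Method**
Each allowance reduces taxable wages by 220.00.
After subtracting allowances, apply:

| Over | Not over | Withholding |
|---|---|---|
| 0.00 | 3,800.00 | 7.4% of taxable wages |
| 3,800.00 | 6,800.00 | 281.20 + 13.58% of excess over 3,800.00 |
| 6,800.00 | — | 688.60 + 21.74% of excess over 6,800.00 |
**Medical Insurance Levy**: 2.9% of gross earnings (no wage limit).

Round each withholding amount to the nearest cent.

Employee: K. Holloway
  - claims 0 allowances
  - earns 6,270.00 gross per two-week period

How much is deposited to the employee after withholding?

5,471.54

Income Tax: taxable = 6,270.00
  281.20 + 13.58% × (6,270.00 − 3,800.00) = 281.20 + 13.58% × 2,470.00 = 616.63
Medical Insurance Levy: 2.9% × 6,270.00 = 181.83
Total withheld: 616.63 + 181.83 = 798.46
Net pay: 6,270.00 − 798.46 = 5,471.54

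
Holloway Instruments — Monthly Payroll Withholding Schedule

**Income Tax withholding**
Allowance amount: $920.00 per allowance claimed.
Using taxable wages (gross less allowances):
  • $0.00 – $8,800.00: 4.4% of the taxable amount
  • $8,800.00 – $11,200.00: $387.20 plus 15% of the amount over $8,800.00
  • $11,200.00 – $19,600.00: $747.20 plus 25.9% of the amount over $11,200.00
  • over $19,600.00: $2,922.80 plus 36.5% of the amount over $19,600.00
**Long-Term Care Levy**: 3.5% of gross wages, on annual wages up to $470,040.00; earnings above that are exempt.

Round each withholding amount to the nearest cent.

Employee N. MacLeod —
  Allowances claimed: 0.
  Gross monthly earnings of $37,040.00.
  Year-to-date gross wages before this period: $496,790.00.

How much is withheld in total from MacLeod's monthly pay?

Income Tax: taxable = $37,040.00
  $2,922.80 + 36.5% × ($37,040.00 − $19,600.00) = $2,922.80 + 36.5% × $17,440.00 = $9,288.40
Long-Term Care Levy: YTD $496,790.00 ≥ cap $470,040.00 → $0.00
Total: $9,288.40 + $0.00 = $9,288.40

$9,288.40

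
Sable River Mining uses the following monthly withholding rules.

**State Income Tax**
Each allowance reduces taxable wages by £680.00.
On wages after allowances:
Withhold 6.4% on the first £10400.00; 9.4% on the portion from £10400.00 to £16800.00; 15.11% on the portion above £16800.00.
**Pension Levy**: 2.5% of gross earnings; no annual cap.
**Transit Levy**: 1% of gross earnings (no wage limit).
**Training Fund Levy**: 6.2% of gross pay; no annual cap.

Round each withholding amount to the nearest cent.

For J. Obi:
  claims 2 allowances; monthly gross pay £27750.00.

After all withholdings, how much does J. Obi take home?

State Income Tax: taxable = £27750.00 − 2×£680.00 = £26390.00
  £1267.20 + 15.11% × (£26390.00 − £16800.00) = £1267.20 + 15.11% × £9590.00 = £2716.25
Pension Levy: 2.5% × £27750.00 = £693.75
Transit Levy: 1% × £27750.00 = £277.50
Training Fund Levy: 6.2% × £27750.00 = £1720.50
Total withheld: £2716.25 + £693.75 + £277.50 + £1720.50 = £5408.00
Net pay: £27750.00 − £5408.00 = £22342.00

£22342.00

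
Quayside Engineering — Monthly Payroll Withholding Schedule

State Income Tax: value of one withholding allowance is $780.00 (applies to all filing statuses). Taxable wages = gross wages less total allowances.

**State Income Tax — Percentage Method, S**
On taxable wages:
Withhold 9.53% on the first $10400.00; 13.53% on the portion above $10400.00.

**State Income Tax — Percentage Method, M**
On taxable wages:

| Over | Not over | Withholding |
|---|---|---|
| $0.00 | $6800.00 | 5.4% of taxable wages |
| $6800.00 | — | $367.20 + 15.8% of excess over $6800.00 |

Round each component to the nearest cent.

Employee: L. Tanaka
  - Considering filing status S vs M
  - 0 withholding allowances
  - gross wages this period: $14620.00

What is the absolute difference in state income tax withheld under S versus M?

$40.67

State Income Tax (S): taxable = $14620.00
  $991.12 + 13.53% × ($14620.00 − $10400.00) = $991.12 + 13.53% × $4220.00 = $1562.09
State Income Tax (M): taxable = $14620.00
  $367.20 + 15.8% × ($14620.00 − $6800.00) = $367.20 + 15.8% × $7820.00 = $1602.76
Difference: |$1562.09 − $1602.76| = $40.67 (higher under M)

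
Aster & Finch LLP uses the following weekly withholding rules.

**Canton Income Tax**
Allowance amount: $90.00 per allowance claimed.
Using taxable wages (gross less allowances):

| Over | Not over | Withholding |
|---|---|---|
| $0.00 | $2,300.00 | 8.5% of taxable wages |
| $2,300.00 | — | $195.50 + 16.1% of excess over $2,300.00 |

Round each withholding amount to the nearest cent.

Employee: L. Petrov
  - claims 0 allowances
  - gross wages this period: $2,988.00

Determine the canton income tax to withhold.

Canton Income Tax: taxable = $2,988.00
  $195.50 + 16.1% × ($2,988.00 − $2,300.00) = $195.50 + 16.1% × $688.00 = $306.27

$306.27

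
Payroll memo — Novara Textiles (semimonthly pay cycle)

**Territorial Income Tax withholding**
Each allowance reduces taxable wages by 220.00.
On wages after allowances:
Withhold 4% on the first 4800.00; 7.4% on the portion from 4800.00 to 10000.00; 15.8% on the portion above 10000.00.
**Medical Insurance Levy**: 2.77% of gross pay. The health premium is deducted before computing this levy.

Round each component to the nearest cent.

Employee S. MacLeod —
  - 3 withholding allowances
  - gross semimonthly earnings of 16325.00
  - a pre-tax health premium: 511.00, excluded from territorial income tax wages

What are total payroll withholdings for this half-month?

Territorial Income Tax: taxable = 16325.00 − 511.00 − 3×220.00 = 15154.00
  576.80 + 15.8% × (15154.00 − 10000.00) = 576.80 + 15.8% × 5154.00 = 1391.13
Medical Insurance Levy: 2.77% × 15814.00 = 438.05
Total: 1391.13 + 438.05 = 1829.18

1829.18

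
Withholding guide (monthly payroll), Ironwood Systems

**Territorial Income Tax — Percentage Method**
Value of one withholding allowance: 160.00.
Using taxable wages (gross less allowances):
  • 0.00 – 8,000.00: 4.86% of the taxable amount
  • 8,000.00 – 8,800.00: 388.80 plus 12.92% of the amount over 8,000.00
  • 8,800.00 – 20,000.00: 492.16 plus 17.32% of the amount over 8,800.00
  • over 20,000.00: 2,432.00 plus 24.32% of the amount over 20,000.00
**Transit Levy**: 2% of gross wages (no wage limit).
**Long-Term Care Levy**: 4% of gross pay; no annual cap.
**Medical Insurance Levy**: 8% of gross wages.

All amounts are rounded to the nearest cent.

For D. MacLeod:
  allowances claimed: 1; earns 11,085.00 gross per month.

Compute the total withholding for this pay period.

Territorial Income Tax: taxable = 11,085.00 − 1×160.00 = 10,925.00
  492.16 + 17.32% × (10,925.00 − 8,800.00) = 492.16 + 17.32% × 2,125.00 = 860.21
Transit Levy: 2% × 11,085.00 = 221.70
Long-Term Care Levy: 4% × 11,085.00 = 443.40
Medical Insurance Levy: 8% × 11,085.00 = 886.80
Total: 860.21 + 221.70 + 443.40 + 886.80 = 2,412.11

2,412.11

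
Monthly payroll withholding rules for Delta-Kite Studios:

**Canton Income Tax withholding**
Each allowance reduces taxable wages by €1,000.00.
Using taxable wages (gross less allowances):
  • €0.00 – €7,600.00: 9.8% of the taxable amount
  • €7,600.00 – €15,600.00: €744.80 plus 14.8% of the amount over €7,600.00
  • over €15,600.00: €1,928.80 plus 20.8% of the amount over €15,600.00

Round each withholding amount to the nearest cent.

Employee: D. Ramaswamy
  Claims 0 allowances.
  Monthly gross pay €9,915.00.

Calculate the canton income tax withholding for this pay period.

€1,087.42

Canton Income Tax: taxable = €9,915.00
  €744.80 + 14.8% × (€9,915.00 − €7,600.00) = €744.80 + 14.8% × €2,315.00 = €1,087.42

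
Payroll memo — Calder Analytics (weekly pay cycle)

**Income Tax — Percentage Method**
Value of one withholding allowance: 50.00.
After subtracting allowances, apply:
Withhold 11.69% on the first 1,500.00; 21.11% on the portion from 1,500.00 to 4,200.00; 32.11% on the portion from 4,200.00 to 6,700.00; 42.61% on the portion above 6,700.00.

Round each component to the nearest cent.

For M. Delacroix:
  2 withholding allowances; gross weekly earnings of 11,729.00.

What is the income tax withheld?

Income Tax: taxable = 11,729.00 − 2×50.00 = 11,629.00
  1,548.07 + 42.61% × (11,629.00 − 6,700.00) = 1,548.07 + 42.61% × 4,929.00 = 3,648.32

3,648.32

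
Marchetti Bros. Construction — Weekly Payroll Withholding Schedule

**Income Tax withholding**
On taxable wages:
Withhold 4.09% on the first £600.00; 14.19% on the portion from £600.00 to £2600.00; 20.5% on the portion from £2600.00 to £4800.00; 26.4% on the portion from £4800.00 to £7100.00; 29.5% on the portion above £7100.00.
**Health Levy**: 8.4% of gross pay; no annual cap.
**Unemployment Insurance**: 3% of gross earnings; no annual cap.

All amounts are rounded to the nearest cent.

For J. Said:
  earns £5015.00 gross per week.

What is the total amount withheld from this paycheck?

Income Tax: taxable = £5015.00
  £759.34 + 26.4% × (£5015.00 − £4800.00) = £759.34 + 26.4% × £215.00 = £816.10
Health Levy: 8.4% × £5015.00 = £421.26
Unemployment Insurance: 3% × £5015.00 = £150.45
Total: £816.10 + £421.26 + £150.45 = £1387.81

£1387.81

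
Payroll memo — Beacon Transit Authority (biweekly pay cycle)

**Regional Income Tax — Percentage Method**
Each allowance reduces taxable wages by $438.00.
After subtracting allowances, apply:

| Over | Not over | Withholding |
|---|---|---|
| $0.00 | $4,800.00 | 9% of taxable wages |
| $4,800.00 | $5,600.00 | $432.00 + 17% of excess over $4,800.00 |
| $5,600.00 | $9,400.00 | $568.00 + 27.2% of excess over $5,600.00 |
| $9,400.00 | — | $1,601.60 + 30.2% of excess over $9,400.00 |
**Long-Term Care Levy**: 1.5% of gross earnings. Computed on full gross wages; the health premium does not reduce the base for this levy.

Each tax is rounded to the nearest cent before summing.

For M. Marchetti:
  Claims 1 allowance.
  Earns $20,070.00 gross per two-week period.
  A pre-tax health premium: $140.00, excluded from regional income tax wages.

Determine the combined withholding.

$4,950.43

Regional Income Tax: taxable = $20,070.00 − $140.00 − 1×$438.00 = $19,492.00
  $1,601.60 + 30.2% × ($19,492.00 − $9,400.00) = $1,601.60 + 30.2% × $10,092.00 = $4,649.38
Long-Term Care Levy: 1.5% × $20,070.00 = $301.05
Total: $4,649.38 + $301.05 = $4,950.43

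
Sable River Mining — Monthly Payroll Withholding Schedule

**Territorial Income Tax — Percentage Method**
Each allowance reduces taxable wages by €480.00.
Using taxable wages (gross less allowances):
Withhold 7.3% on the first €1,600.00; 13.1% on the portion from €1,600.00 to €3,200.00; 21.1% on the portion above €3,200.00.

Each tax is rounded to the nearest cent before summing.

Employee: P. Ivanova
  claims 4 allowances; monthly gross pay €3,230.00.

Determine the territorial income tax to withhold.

Territorial Income Tax: taxable = €3,230.00 − 4×€480.00 = €1,310.00
  7.3% × €1,310.00 = €95.63

€95.63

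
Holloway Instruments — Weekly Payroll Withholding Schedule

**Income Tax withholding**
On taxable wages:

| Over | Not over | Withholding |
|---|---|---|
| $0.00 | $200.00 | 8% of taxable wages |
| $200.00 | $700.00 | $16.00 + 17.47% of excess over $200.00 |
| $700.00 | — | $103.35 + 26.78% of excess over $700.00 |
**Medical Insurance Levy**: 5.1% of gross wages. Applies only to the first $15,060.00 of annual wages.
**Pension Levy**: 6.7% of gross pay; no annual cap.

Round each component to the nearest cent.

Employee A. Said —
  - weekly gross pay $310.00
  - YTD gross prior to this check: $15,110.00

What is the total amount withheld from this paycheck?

$55.99

Income Tax: taxable = $310.00
  $16.00 + 17.47% × ($310.00 − $200.00) = $16.00 + 17.47% × $110.00 = $35.22
Medical Insurance Levy: YTD $15,110.00 ≥ cap $15,060.00 → $0.00
Pension Levy: 6.7% × $310.00 = $20.77
Total: $35.22 + $0.00 + $20.77 = $55.99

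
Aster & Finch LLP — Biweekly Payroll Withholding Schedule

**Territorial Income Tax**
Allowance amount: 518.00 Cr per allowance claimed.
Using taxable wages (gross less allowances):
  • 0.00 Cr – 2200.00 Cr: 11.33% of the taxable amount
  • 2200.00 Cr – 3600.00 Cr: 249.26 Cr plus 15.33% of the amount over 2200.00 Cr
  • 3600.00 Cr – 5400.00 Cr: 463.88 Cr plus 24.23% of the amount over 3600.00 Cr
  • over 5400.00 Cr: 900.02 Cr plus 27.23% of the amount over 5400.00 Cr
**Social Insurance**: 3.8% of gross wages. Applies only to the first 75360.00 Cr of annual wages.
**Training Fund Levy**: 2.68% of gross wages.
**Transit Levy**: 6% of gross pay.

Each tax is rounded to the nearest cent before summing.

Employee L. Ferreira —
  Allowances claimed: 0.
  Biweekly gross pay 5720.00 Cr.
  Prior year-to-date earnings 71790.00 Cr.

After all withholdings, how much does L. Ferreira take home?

4100.68 Cr

Territorial Income Tax: taxable = 5720.00 Cr
  900.02 Cr + 27.23% × (5720.00 Cr − 5400.00 Cr) = 900.02 Cr + 27.23% × 320.00 Cr = 987.16 Cr
Social Insurance: cap 75360.00 Cr − YTD 71790.00 Cr = 3570.00 Cr subject; 3.8% × 3570.00 Cr = 135.66 Cr
Training Fund Levy: 2.68% × 5720.00 Cr = 153.30 Cr
Transit Levy: 6% × 5720.00 Cr = 343.20 Cr
Total withheld: 987.16 Cr + 135.66 Cr + 153.30 Cr + 343.20 Cr = 1619.32 Cr
Net pay: 5720.00 Cr − 1619.32 Cr = 4100.68 Cr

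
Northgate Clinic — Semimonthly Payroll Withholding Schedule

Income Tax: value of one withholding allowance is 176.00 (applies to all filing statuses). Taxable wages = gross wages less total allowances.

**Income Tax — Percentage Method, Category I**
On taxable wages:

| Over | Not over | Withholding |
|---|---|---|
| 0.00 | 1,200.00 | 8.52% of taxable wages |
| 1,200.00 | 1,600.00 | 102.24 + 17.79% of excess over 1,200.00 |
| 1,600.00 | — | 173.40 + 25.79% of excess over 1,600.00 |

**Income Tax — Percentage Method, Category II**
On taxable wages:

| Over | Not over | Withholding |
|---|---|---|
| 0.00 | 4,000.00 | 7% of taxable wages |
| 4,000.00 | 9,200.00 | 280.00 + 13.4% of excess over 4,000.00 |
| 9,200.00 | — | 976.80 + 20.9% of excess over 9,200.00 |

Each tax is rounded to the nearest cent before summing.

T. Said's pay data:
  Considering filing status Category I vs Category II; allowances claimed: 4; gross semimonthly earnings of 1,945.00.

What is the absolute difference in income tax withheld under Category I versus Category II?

22.66

Income Tax (Category I): taxable = 1,945.00 − 4×176.00 = 1,241.00
  102.24 + 17.79% × (1,241.00 − 1,200.00) = 102.24 + 17.79% × 41.00 = 109.53
Income Tax (Category II): taxable = 1,945.00 − 4×176.00 = 1,241.00
  7% × 1,241.00 = 86.87
Difference: |109.53 − 86.87| = 22.66 (higher under Category I)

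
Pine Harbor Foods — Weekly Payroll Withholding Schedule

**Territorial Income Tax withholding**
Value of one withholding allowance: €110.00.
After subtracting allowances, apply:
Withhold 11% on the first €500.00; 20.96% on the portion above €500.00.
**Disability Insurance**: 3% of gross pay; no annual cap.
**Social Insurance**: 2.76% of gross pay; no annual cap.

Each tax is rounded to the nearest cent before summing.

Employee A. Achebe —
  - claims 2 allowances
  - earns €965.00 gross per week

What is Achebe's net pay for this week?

€803.07

Territorial Income Tax: taxable = €965.00 − 2×€110.00 = €745.00
  €55.00 + 20.96% × (€745.00 − €500.00) = €55.00 + 20.96% × €245.00 = €106.35
Disability Insurance: 3% × €965.00 = €28.95
Social Insurance: 2.76% × €965.00 = €26.63
Total withheld: €106.35 + €28.95 + €26.63 = €161.93
Net pay: €965.00 − €161.93 = €803.07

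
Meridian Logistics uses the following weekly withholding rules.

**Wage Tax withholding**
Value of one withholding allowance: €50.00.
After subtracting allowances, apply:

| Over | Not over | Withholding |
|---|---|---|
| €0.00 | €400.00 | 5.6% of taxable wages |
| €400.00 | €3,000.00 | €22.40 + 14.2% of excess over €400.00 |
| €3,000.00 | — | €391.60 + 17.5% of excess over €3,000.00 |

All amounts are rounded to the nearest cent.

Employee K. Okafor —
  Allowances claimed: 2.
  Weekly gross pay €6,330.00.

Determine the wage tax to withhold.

€956.85

Wage Tax: taxable = €6,330.00 − 2×€50.00 = €6,230.00
  €391.60 + 17.5% × (€6,230.00 − €3,000.00) = €391.60 + 17.5% × €3,230.00 = €956.85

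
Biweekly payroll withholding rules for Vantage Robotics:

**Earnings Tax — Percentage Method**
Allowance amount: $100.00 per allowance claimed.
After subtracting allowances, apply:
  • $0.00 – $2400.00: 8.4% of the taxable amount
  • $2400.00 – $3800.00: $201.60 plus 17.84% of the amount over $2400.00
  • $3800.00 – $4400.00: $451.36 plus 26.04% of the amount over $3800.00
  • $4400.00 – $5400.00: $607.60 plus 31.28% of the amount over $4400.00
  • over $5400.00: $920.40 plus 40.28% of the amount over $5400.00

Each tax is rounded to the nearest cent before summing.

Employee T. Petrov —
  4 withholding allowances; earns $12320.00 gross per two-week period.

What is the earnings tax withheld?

Earnings Tax: taxable = $12320.00 − 4×$100.00 = $11920.00
  $920.40 + 40.28% × ($11920.00 − $5400.00) = $920.40 + 40.28% × $6520.00 = $3546.66

$3546.66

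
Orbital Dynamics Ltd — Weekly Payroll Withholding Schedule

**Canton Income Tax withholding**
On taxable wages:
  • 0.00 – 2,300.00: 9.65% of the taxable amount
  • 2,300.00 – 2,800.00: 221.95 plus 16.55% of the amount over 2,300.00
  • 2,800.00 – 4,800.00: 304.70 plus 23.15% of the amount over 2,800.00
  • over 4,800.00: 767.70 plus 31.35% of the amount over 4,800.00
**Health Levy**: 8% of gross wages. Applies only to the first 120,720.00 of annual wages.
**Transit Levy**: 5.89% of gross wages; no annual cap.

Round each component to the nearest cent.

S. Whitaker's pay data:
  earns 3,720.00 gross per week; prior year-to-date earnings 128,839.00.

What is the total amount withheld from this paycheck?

Canton Income Tax: taxable = 3,720.00
  304.70 + 23.15% × (3,720.00 − 2,800.00) = 304.70 + 23.15% × 920.00 = 517.68
Health Levy: YTD 128,839.00 ≥ cap 120,720.00 → 0.00
Transit Levy: 5.89% × 3,720.00 = 219.11
Total: 517.68 + 0.00 + 219.11 = 736.79

736.79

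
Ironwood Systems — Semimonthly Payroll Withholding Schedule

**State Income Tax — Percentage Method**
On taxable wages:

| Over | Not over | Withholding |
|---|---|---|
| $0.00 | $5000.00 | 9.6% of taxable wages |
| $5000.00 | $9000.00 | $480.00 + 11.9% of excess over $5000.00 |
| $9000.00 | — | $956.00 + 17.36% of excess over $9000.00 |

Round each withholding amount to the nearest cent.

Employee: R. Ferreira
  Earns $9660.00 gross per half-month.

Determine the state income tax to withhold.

$1070.58

State Income Tax: taxable = $9660.00
  $956.00 + 17.36% × ($9660.00 − $9000.00) = $956.00 + 17.36% × $660.00 = $1070.58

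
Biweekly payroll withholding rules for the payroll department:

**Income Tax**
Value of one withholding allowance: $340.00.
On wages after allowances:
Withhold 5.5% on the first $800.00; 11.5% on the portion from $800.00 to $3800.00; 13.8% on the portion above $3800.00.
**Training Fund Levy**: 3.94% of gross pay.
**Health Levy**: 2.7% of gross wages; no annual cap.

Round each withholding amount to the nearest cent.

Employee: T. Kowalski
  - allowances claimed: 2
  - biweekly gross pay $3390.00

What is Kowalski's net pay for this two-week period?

$2901.25

Income Tax: taxable = $3390.00 − 2×$340.00 = $2710.00
  $44.00 + 11.5% × ($2710.00 − $800.00) = $44.00 + 11.5% × $1910.00 = $263.65
Training Fund Levy: 3.94% × $3390.00 = $133.57
Health Levy: 2.7% × $3390.00 = $91.53
Total withheld: $263.65 + $133.57 + $91.53 = $488.75
Net pay: $3390.00 − $488.75 = $2901.25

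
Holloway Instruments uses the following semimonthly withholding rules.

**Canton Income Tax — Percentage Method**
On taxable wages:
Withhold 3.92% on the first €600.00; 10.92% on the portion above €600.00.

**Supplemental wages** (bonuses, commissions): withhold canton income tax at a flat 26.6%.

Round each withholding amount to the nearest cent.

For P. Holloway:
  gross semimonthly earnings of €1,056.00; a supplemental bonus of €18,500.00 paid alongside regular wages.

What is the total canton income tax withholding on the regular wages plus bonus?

€4,994.32

Canton Income Tax: taxable = €1,056.00
  €23.52 + 10.92% × (€1,056.00 − €600.00) = €23.52 + 10.92% × €456.00 = €73.32
Supplemental (26.6% flat on bonus): 26.6% × €18,500.00 = €4,921.00
Total canton income tax: €73.32 + €4,921.00 = €4,994.32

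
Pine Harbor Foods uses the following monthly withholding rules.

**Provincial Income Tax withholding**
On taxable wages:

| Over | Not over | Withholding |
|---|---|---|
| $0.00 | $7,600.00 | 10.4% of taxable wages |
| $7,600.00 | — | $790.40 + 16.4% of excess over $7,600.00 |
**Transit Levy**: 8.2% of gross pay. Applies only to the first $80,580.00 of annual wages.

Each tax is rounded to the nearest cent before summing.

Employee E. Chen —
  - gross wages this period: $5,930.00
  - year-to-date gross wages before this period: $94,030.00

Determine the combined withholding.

$616.72

Provincial Income Tax: taxable = $5,930.00
  10.4% × $5,930.00 = $616.72
Transit Levy: YTD $94,030.00 ≥ cap $80,580.00 → $0.00
Total: $616.72 + $0.00 = $616.72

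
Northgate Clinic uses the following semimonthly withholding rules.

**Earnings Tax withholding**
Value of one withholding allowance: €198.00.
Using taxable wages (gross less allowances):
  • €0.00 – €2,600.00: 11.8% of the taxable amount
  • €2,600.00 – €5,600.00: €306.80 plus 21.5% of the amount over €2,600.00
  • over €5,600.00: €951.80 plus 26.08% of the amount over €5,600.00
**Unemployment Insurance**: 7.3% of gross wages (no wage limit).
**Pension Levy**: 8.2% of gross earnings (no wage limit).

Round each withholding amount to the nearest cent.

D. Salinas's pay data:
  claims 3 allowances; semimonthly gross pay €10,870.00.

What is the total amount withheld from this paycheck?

€3,856.15

Earnings Tax: taxable = €10,870.00 − 3×€198.00 = €10,276.00
  €951.80 + 26.08% × (€10,276.00 − €5,600.00) = €951.80 + 26.08% × €4,676.00 = €2,171.30
Unemployment Insurance: 7.3% × €10,870.00 = €793.51
Pension Levy: 8.2% × €10,870.00 = €891.34
Total: €2,171.30 + €793.51 + €891.34 = €3,856.15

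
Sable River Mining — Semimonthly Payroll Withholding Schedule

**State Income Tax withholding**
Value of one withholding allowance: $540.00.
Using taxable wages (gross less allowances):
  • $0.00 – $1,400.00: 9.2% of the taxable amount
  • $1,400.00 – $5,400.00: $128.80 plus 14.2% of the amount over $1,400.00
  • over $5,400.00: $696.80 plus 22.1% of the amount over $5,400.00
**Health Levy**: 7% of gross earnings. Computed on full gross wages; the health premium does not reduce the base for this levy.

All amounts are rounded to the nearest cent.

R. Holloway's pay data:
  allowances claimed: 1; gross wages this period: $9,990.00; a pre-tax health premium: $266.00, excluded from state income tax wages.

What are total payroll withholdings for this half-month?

$2,232.36

State Income Tax: taxable = $9,990.00 − $266.00 − 1×$540.00 = $9,184.00
  $696.80 + 22.1% × ($9,184.00 − $5,400.00) = $696.80 + 22.1% × $3,784.00 = $1,533.06
Health Levy: 7% × $9,990.00 = $699.30
Total: $1,533.06 + $699.30 = $2,232.36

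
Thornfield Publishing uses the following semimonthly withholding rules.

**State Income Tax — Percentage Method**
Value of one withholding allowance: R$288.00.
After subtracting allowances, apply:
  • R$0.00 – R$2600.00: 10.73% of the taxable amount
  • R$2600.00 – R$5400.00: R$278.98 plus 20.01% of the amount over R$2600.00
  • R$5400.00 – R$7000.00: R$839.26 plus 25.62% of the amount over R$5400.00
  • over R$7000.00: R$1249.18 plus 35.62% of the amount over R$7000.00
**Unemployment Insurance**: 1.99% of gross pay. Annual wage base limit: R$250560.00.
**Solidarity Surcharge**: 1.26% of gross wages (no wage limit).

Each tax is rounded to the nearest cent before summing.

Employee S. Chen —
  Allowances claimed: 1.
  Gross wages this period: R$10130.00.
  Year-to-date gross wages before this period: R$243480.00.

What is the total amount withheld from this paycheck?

State Income Tax: taxable = R$10130.00 − 1×R$288.00 = R$9842.00
  R$1249.18 + 35.62% × (R$9842.00 − R$7000.00) = R$1249.18 + 35.62% × R$2842.00 = R$2261.50
Unemployment Insurance: cap R$250560.00 − YTD R$243480.00 = R$7080.00 subject; 1.99% × R$7080.00 = R$140.89
Solidarity Surcharge: 1.26% × R$10130.00 = R$127.64
Total: R$2261.50 + R$140.89 + R$127.64 = R$2530.03

R$2530.03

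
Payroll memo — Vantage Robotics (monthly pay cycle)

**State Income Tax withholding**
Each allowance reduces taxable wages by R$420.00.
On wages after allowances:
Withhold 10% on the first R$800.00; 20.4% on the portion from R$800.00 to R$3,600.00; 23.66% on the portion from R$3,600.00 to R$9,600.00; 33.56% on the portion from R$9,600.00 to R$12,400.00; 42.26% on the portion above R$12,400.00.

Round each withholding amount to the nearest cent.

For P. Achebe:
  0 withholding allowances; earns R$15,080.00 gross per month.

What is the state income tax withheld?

State Income Tax: taxable = R$15,080.00
  R$3,010.48 + 42.26% × (R$15,080.00 − R$12,400.00) = R$3,010.48 + 42.26% × R$2,680.00 = R$4,143.05

R$4,143.05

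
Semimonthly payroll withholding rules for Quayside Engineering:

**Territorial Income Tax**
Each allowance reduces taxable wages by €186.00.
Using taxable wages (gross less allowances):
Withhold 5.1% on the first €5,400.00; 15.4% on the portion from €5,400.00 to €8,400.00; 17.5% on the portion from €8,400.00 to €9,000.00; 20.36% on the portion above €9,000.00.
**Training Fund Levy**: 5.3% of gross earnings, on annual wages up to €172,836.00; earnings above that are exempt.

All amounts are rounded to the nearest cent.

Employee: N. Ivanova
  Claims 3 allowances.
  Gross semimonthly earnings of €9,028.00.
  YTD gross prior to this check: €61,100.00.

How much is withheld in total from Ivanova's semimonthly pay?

€1,228.13

Territorial Income Tax: taxable = €9,028.00 − 3×€186.00 = €8,470.00
  €737.40 + 17.5% × (€8,470.00 − €8,400.00) = €737.40 + 17.5% × €70.00 = €749.65
Training Fund Levy: 5.3% × €9,028.00 = €478.48
Total: €749.65 + €478.48 = €1,228.13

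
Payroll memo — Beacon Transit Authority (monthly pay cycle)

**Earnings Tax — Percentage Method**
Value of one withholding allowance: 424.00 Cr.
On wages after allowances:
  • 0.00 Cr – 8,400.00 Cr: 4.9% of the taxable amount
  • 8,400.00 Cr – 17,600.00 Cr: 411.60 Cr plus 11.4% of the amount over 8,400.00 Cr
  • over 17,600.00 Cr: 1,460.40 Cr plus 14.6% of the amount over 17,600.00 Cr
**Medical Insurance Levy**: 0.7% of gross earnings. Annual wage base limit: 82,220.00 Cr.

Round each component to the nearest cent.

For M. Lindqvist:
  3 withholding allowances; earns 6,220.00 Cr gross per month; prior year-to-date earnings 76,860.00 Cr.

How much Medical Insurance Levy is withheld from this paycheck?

37.52 Cr

Medical Insurance Levy: cap 82,220.00 Cr − YTD 76,860.00 Cr = 5,360.00 Cr subject; 0.7% × 5,360.00 Cr = 37.52 Cr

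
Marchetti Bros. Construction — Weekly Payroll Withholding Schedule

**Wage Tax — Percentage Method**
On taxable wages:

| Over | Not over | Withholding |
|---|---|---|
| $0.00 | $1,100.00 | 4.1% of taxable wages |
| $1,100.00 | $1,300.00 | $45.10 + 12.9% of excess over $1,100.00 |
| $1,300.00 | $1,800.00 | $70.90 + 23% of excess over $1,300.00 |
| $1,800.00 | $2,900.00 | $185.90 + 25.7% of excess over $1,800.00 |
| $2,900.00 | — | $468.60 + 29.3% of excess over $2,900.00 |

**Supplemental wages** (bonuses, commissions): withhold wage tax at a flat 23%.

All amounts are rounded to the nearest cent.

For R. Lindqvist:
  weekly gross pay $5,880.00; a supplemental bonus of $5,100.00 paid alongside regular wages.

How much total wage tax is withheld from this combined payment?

$2,514.74

Wage Tax: taxable = $5,880.00
  $468.60 + 29.3% × ($5,880.00 − $2,900.00) = $468.60 + 29.3% × $2,980.00 = $1,341.74
Supplemental (23% flat on bonus): 23% × $5,100.00 = $1,173.00
Total wage tax: $1,341.74 + $1,173.00 = $2,514.74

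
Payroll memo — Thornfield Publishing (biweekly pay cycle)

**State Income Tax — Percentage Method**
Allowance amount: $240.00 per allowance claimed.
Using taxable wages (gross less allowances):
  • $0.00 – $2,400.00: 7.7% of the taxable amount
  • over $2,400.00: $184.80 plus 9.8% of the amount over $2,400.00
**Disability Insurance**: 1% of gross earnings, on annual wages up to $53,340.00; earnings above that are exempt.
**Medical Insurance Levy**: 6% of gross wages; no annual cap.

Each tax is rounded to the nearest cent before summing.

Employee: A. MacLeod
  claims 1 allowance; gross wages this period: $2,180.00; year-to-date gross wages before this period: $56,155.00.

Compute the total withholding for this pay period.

State Income Tax: taxable = $2,180.00 − 1×$240.00 = $1,940.00
  7.7% × $1,940.00 = $149.38
Disability Insurance: YTD $56,155.00 ≥ cap $53,340.00 → $0.00
Medical Insurance Levy: 6% × $2,180.00 = $130.80
Total: $149.38 + $0.00 + $130.80 = $280.18

$280.18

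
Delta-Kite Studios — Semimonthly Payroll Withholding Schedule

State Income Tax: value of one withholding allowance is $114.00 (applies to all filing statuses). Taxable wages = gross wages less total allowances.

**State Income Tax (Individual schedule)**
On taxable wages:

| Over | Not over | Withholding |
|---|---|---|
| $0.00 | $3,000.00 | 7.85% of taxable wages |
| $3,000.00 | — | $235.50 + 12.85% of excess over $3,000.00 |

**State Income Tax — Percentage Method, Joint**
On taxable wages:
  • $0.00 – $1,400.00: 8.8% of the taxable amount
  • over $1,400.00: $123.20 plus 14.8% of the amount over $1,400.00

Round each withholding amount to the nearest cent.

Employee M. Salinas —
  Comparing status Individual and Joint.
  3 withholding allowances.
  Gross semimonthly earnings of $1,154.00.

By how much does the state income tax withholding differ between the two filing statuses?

$7.72

State Income Tax (Individual): taxable = $1,154.00 − 3×$114.00 = $812.00
  7.85% × $812.00 = $63.74
State Income Tax (Joint): taxable = $1,154.00 − 3×$114.00 = $812.00
  8.8% × $812.00 = $71.46
Difference: |$63.74 − $71.46| = $7.72 (higher under Joint)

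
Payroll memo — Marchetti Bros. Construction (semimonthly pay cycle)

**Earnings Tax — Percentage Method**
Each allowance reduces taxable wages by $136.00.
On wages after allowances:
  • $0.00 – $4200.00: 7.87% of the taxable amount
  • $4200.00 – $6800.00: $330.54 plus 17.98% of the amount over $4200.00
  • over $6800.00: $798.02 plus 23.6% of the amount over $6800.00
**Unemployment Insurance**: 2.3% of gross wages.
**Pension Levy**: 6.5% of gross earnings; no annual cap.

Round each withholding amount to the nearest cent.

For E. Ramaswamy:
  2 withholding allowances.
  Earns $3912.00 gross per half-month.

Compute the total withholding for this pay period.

Earnings Tax: taxable = $3912.00 − 2×$136.00 = $3640.00
  7.87% × $3640.00 = $286.47
Unemployment Insurance: 2.3% × $3912.00 = $89.98
Pension Levy: 6.5% × $3912.00 = $254.28
Total: $286.47 + $89.98 + $254.28 = $630.73

$630.73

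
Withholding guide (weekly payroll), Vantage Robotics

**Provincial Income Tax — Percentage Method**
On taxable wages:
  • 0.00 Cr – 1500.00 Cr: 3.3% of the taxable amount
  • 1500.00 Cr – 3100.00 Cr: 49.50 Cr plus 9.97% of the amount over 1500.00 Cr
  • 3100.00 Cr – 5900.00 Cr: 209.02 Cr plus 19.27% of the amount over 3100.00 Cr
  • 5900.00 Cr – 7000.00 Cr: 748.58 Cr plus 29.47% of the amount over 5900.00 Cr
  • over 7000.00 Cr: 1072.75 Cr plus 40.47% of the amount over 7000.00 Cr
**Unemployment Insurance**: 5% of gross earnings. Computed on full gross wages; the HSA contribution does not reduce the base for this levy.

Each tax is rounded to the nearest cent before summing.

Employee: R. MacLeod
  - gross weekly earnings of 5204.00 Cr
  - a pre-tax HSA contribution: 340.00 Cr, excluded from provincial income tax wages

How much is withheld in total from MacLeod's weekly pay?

809.14 Cr

Provincial Income Tax: taxable = 5204.00 Cr − 340.00 Cr = 4864.00 Cr
  209.02 Cr + 19.27% × (4864.00 Cr − 3100.00 Cr) = 209.02 Cr + 19.27% × 1764.00 Cr = 548.94 Cr
Unemployment Insurance: 5% × 5204.00 Cr = 260.20 Cr
Total: 548.94 Cr + 260.20 Cr = 809.14 Cr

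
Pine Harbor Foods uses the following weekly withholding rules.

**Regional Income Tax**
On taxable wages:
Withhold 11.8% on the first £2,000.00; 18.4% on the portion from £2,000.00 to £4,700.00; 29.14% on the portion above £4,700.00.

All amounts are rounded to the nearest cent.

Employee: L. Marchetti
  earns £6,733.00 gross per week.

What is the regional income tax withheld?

Regional Income Tax: taxable = £6,733.00
  £732.80 + 29.14% × (£6,733.00 − £4,700.00) = £732.80 + 29.14% × £2,033.00 = £1,325.22

£1,325.22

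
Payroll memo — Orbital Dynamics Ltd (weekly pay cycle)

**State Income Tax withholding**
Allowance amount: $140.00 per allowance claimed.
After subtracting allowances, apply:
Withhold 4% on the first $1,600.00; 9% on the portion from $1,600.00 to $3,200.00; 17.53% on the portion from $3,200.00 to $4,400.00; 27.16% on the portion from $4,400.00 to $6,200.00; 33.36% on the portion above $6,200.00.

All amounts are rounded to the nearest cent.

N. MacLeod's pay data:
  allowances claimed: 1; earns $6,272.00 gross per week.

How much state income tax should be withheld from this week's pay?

$888.77

State Income Tax: taxable = $6,272.00 − 1×$140.00 = $6,132.00
  $418.36 + 27.16% × ($6,132.00 − $4,400.00) = $418.36 + 27.16% × $1,732.00 = $888.77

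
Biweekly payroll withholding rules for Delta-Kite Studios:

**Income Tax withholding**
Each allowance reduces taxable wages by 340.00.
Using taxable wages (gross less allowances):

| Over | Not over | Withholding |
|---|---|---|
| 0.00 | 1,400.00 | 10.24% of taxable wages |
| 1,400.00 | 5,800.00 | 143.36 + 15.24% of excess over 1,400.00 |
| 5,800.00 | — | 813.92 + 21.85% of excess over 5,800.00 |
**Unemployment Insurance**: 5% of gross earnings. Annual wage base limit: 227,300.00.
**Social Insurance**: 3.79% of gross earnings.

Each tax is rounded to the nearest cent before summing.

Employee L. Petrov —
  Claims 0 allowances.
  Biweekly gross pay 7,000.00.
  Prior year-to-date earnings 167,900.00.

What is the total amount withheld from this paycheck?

Income Tax: taxable = 7,000.00
  813.92 + 21.85% × (7,000.00 − 5,800.00) = 813.92 + 21.85% × 1,200.00 = 1,076.12
Unemployment Insurance: 5% × 7,000.00 = 350.00
Social Insurance: 3.79% × 7,000.00 = 265.30
Total: 1,076.12 + 350.00 + 265.30 = 1,691.42

1,691.42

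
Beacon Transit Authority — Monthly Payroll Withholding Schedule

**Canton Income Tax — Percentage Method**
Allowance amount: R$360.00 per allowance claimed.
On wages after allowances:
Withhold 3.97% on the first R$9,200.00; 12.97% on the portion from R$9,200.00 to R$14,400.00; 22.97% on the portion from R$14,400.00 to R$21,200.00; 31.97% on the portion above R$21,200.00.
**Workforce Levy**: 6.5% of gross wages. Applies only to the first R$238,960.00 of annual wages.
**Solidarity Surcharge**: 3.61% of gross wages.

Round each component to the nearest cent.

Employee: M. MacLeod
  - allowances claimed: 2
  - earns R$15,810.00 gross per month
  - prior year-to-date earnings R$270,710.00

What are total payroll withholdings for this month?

Canton Income Tax: taxable = R$15,810.00 − 2×R$360.00 = R$15,090.00
  R$1,039.68 + 22.97% × (R$15,090.00 − R$14,400.00) = R$1,039.68 + 22.97% × R$690.00 = R$1,198.17
Workforce Levy: YTD R$270,710.00 ≥ cap R$238,960.00 → R$0.00
Solidarity Surcharge: 3.61% × R$15,810.00 = R$570.74
Total: R$1,198.17 + R$0.00 + R$570.74 = R$1,768.91

R$1,768.91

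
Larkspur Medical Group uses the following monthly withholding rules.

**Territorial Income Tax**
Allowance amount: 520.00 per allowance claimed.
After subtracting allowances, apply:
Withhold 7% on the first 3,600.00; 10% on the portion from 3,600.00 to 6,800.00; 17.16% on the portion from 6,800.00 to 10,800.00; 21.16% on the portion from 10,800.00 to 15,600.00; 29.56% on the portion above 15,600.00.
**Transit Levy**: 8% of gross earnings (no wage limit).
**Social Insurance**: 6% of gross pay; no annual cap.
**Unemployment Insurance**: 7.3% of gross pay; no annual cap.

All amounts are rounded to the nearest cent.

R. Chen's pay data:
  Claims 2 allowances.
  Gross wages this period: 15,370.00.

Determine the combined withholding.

Territorial Income Tax: taxable = 15,370.00 − 2×520.00 = 14,330.00
  1,258.40 + 21.16% × (14,330.00 − 10,800.00) = 1,258.40 + 21.16% × 3,530.00 = 2,005.35
Transit Levy: 8% × 15,370.00 = 1,229.60
Social Insurance: 6% × 15,370.00 = 922.20
Unemployment Insurance: 7.3% × 15,370.00 = 1,122.01
Total: 2,005.35 + 1,229.60 + 922.20 + 1,122.01 = 5,279.16

5,279.16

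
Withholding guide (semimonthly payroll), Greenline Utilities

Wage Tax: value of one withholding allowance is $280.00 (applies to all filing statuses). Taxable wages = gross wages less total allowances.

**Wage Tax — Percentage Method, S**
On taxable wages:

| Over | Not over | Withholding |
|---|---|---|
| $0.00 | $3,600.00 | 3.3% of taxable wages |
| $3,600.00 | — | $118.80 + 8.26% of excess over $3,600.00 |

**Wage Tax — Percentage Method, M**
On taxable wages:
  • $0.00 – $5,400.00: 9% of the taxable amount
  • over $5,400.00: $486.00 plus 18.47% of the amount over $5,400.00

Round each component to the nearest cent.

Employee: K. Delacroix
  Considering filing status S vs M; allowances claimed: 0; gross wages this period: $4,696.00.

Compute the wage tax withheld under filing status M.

Wage Tax (M): taxable = $4,696.00
  9% × $4,696.00 = $422.64

$422.64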